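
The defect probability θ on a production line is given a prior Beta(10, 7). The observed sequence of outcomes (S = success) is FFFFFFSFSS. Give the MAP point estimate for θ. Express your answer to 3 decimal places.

Prior: Beta(10, 7).
Data: 3 successes in 10 trials (from the sequence). The binomial likelihood contributes θ^3(1−θ)^7, so the posterior is Beta(10+3, 7+7) = Beta(13, 14).
For Beta(a, b) with a, b > 1 the mode is (a−1)/(a+b−2) = 12/25 ≈ 0.480.

θ̂_MAP = 0.480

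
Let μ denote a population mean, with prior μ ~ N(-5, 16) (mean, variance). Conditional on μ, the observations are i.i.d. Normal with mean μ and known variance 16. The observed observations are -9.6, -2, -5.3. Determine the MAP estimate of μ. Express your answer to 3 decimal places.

μ̂_MAP = -5.475

n = 3; x̄ = ((-9.6) + (-2) + (-5.3))/3 = -16.9/3 = -169/30 ≈ -5.6333.
For a Normal prior and Normal likelihood with known variance, the posterior is Normal; its mode equals its mean, the precision-weighted average.
Prior precision 1/σ₀² = 1/16 = 0.0625; data precision n/σ² = 3/16 = 0.1875.
μ̂ = (0.0625·(-5) + 0.1875·(-169/30)) / (0.0625 + 0.1875) = (-1.36875)/0.25 = -5.475.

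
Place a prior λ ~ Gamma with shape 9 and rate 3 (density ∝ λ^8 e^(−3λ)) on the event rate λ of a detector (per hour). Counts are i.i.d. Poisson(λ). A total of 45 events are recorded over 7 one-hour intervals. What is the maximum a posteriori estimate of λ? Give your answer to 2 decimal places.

Σxᵢ = 45, n = 7.
Posterior ∝ λ^8e^(−3λ) · λ^45e^(−7λ) = λ^53e^(−10λ), i.e. Gamma(shape=54, rate=10).
The mode of a Gamma(a, b) with a ≥ 1 (shape–rate) is (a−1)/b = 53/10 ≈ 5.30.

λ̂_MAP = 5.30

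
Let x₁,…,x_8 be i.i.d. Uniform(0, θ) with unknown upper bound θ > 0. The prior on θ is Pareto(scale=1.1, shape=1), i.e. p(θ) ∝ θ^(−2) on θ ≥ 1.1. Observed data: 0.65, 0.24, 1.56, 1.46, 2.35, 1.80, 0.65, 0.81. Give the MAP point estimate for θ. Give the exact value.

θ̂_MAP = 2.35

The Uniform(0, θ) likelihood is θ^(−n) for θ ≥ max(xᵢ), zero otherwise. Here max(xᵢ) = 2.35.
Posterior ∝ θ^(−2) · θ^(−8) = θ^(−10) on θ ≥ max(1.1, 2.35) = 2.35.
This density is strictly decreasing in θ, so the posterior mode lies at the lower boundary of the support.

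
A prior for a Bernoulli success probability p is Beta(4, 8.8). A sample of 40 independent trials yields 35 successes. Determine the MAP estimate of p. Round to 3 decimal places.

p̂_MAP = 0.748

Prior: Beta(4, 8.8).
Data: 35 successes in 40 trials. The binomial likelihood contributes p^35(1−p)^5, so the posterior is Beta(4+35, 8.8+5) = Beta(39, 13.8).
For Beta(a, b) with a, b > 1 the mode is (a−1)/(a+b−2) = 38/50.8 ≈ 0.748.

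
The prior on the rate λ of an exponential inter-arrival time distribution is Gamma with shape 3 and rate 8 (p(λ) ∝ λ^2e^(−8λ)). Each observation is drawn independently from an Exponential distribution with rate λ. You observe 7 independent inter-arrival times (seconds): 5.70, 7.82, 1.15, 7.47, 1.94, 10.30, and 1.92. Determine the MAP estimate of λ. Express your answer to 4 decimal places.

The Exponential(rate=λ) likelihood is ∝ λ^n e^(−λΣtᵢ). Here n = 7 and Σtᵢ = 5.70 + 7.82 + 1.15 + 7.47 + 1.94 + 10.30 + 1.92 = 36.30.
Posterior ∝ λ^2e^(−8λ) · λ^7e^(−36.30λ) = λ^9e^(−44.30λ), i.e. Gamma(10, 44.30).
Mode = (a−1)/b = 9/44.30 ≈ 0.2032.

λ̂_MAP = 0.2032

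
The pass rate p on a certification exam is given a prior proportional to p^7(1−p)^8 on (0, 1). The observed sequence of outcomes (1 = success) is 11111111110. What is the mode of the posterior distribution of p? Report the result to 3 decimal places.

p̂_MAP = 0.654

The prior density ∝ p^7(1−p)^8 is the kernel of Beta(8, 9).
Data: 10 successes in 11 trials (from the sequence). The binomial likelihood contributes p^10(1−p)^1, so the posterior is Beta(8+10, 9+1) = Beta(18, 10).
For Beta(a, b) with a, b > 1 the mode is (a−1)/(a+b−2) = 17/26 ≈ 0.654.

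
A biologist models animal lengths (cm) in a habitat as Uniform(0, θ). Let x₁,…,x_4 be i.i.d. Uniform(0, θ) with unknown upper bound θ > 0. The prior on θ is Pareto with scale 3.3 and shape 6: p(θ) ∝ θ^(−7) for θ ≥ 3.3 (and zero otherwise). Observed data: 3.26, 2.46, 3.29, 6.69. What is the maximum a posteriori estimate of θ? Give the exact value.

The Uniform(0, θ) likelihood is θ^(−n) for θ ≥ max(xᵢ), zero otherwise. Here max(xᵢ) = 6.69.
Posterior ∝ θ^(−7) · θ^(−4) = θ^(−11) on θ ≥ max(3.3, 6.69) = 6.69.
This density is strictly decreasing in θ, so the posterior mode lies at the lower boundary of the support.

θ̂_MAP = 6.69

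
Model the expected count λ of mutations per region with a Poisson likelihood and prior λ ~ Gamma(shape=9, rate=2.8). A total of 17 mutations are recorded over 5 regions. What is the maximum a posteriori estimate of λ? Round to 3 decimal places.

λ̂_MAP = 3.205

Σxᵢ = 17, n = 5.
Posterior ∝ λ^8e^(−2.8λ) · λ^17e^(−5λ) = λ^25e^(−7.8λ), i.e. Gamma(shape=26, rate=7.8).
The mode of a Gamma(a, b) with a ≥ 1 (shape–rate) is (a−1)/b = 25/7.8 ≈ 3.205.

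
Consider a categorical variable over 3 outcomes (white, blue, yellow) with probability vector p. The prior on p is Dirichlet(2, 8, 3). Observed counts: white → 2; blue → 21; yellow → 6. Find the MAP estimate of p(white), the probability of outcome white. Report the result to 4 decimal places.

MAP estimate of p(white) = 0.0769

The posterior is Dirichlet(αᵢ + nᵢ) = Dirichlet(4, 29, 9).
For a Dirichlet(a₁,…,a_K) with all aᵢ > 1, the mode has j-th component (aⱼ − 1)/(Σaᵢ − K).
Here Σaᵢ = 42 and K = 3, so p(white) = (4 − 1)/(42 − 3) = 3/39 ≈ 0.0769.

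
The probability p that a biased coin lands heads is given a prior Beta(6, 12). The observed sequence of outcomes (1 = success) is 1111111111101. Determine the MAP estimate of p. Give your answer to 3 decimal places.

Prior: Beta(6, 12).
Data: 12 successes in 13 trials (from the sequence). The binomial likelihood contributes p^12(1−p)^1, so the posterior is Beta(6+12, 12+1) = Beta(18, 13).
For Beta(a, b) with a, b > 1 the mode is (a−1)/(a+b−2) = 17/29 ≈ 0.586.

p̂_MAP = 0.586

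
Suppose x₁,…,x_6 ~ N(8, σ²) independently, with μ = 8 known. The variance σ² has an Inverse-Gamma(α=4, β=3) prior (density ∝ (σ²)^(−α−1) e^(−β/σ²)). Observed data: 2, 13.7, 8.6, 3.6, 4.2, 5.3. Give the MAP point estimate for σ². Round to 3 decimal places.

σ̂²_MAP = 7.246

Sum of squared deviations about the known mean: SS = (2−8)² + (13.7−8)² + (8.6−8)² + (3.6−8)² + (4.2−8)² + (5.3−8)² = 109.94.
The Normal likelihood contributes (σ²)^(−n/2) exp(−SS/(2σ²)), so the posterior is Inverse-Gamma(α + n/2, β + SS/2) = Inverse-Gamma(7, 57.97).
The mode of Inverse-Gamma(a, b) is b/(a+1) = 57.97/8 ≈ 7.246.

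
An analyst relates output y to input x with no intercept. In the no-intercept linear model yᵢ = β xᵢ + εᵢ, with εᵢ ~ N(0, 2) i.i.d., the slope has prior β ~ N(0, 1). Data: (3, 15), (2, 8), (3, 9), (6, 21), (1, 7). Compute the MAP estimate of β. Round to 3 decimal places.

log p(β | y) = −Σ(yᵢ − βxᵢ)²/(2·2) − β²/(2·1) + const.
Setting the derivative to zero: Σxᵢ(yᵢ − βxᵢ)/2 − β/1 = 0, so β = Σxᵢyᵢ / (Σxᵢ² + σ²/τ²).
Σxᵢyᵢ = 3·15 + 2·8 + 3·9 + 6·21 + 1·7 = 221; Σxᵢ² = 59; σ²/τ² = 2.
β̂_MAP = 221 / (59 + 2) = 221/61 ≈ 3.623.

β̂_MAP = 3.623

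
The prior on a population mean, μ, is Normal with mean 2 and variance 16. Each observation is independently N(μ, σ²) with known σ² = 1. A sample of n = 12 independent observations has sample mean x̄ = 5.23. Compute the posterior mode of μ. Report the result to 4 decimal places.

n = 12, x̄ = 5.23.
For a Normal prior and Normal likelihood with known variance, the posterior is Normal; its mode equals its mean, the precision-weighted average.
Prior precision 1/σ₀² = 1/16 = 0.0625; data precision n/σ² = 12/1 = 12.
μ̂ = (0.0625·2 + 12·5.23) / (0.0625 + 12) = 62.885/12.0625 = 25154/4825 ≈ 5.2133.

μ̂_MAP = 5.2133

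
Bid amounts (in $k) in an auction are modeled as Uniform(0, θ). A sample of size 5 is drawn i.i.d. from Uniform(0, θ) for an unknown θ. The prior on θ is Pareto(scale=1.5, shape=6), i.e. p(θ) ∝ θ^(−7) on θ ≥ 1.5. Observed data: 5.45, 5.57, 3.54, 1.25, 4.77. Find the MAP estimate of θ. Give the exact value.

The Uniform(0, θ) likelihood is θ^(−n) for θ ≥ max(xᵢ), zero otherwise. Here max(xᵢ) = 5.57.
Posterior ∝ θ^(−7) · θ^(−5) = θ^(−12) on θ ≥ max(1.5, 5.57) = 5.57.
This density is strictly decreasing in θ, so the posterior mode lies at the lower boundary of the support.

θ̂_MAP = 5.57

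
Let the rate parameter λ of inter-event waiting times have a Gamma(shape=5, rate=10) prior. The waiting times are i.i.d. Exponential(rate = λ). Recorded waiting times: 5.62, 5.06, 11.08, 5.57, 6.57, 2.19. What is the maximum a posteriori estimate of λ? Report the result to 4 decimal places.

λ̂_MAP = 0.2170

The Exponential(rate=λ) likelihood is ∝ λ^n e^(−λΣtᵢ). Here n = 6 and Σtᵢ = 5.62 + 5.06 + 11.08 + 5.57 + 6.57 + 2.19 = 36.09.
Posterior ∝ λ^4e^(−10λ) · λ^6e^(−36.09λ) = λ^10e^(−46.09λ), i.e. Gamma(11, 46.09).
Mode = (a−1)/b = 10/46.09 ≈ 0.2170.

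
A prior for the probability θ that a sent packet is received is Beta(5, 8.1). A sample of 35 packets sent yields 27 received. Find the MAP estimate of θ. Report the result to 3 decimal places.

θ̂_MAP = 0.672

Prior: Beta(5, 8.1).
Data: 27 successes in 35 trials. The binomial likelihood contributes θ^27(1−θ)^8, so the posterior is Beta(5+27, 8.1+8) = Beta(32, 16.1).
For Beta(a, b) with a, b > 1 the mode is (a−1)/(a+b−2) = 31/46.1 ≈ 0.672.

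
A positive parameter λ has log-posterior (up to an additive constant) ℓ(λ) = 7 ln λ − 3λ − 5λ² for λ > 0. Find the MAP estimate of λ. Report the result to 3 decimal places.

λ̂_MAP = 0.700

ℓ'(λ) = 7/λ − 3 − 10λ. Setting this to zero and multiplying by λ: 10λ² + 3λ − 7 = 0.
λ = (−3 + √(3² + 4·10·7)) / (2·10) = (−3 + √289) / 20 = (−3 + 17)/20 = 7/10.
ℓ''(λ) = −7/λ² − 10 < 0, confirming a maximum.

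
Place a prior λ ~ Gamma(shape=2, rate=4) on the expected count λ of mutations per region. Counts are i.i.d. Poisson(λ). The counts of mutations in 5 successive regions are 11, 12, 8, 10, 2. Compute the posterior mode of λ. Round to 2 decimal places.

λ̂_MAP = 4.89

Σxᵢ = 11+12+8+10+2 = 43, with n = 5.
Posterior ∝ λe^(−4λ) · λ^43e^(−5λ) = λ^44e^(−9λ), i.e. Gamma(shape=45, rate=9).
The mode of a Gamma(a, b) with a ≥ 1 (shape–rate) is (a−1)/b = 44/9 ≈ 4.89.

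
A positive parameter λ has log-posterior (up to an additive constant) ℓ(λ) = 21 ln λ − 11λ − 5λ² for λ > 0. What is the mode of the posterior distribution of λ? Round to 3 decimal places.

λ̂_MAP = 1.000

ℓ'(λ) = 21/λ − 11 − 10λ. Setting this to zero and multiplying by λ: 10λ² + 11λ − 21 = 0.
λ = (−11 + √(11² + 4·10·21)) / (2·10) = (−11 + √961) / 20 = (−11 + 31)/20 = 1.
ℓ''(λ) = −21/λ² − 10 < 0, confirming a maximum.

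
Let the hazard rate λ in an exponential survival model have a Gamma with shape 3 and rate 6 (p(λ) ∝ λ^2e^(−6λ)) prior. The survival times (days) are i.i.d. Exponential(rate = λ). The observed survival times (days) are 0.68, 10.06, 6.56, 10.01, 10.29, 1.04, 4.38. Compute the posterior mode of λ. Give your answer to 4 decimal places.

λ̂_MAP = 0.1836

The Exponential(rate=λ) likelihood is ∝ λ^n e^(−λΣtᵢ). Here n = 7 and Σtᵢ = 0.68 + 10.06 + 6.56 + 10.01 + 10.29 + 1.04 + 4.38 = 43.02.
Posterior ∝ λ^2e^(−6λ) · λ^7e^(−43.02λ) = λ^9e^(−49.02λ), i.e. Gamma(10, 49.02).
Mode = (a−1)/b = 9/49.02 ≈ 0.1836.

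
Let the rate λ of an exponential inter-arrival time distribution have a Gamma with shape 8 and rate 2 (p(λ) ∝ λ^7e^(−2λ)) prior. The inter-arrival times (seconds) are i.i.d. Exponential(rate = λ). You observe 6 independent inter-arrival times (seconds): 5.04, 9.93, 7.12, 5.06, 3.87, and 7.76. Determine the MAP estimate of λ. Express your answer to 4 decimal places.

λ̂_MAP = 0.3188

The Exponential(rate=λ) likelihood is ∝ λ^n e^(−λΣtᵢ). Here n = 6 and Σtᵢ = 5.04 + 9.93 + 7.12 + 5.06 + 3.87 + 7.76 = 38.78.
Posterior ∝ λ^7e^(−2λ) · λ^6e^(−38.78λ) = λ^13e^(−40.78λ), i.e. Gamma(14, 40.78).
Mode = (a−1)/b = 13/40.78 ≈ 0.3188.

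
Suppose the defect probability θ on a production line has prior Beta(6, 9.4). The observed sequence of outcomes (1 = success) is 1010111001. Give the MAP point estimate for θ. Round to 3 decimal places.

Prior: Beta(6, 9.4).
Data: 6 successes in 10 trials (from the sequence). The binomial likelihood contributes θ^6(1−θ)^4, so the posterior is Beta(6+6, 9.4+4) = Beta(12, 13.4).
For Beta(a, b) with a, b > 1 the mode is (a−1)/(a+b−2) = 11/23.4 ≈ 0.470.

θ̂_MAP = 0.470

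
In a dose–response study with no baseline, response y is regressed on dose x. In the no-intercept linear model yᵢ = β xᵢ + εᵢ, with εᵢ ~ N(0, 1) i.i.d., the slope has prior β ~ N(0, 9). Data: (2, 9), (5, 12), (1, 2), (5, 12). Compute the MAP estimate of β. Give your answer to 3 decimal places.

β̂_MAP = 2.540

log p(β | y) = −Σ(yᵢ − βxᵢ)²/(2·1) − β²/(2·9) + const.
Setting the derivative to zero: Σxᵢ(yᵢ − βxᵢ)/1 − β/9 = 0, so β = Σxᵢyᵢ / (Σxᵢ² + σ²/τ²).
Σxᵢyᵢ = 2·9 + 5·12 + 1·2 + 5·12 = 140; Σxᵢ² = 55; σ²/τ² = 1/9.
β̂_MAP = 140 / (55 + 1/9) = 140/(496/9) = 315/124 ≈ 2.540.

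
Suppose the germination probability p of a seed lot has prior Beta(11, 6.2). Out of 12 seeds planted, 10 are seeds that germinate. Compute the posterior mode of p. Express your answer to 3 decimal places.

p̂_MAP = 0.735

Prior: Beta(11, 6.2).
Data: 10 successes in 12 trials. The binomial likelihood contributes p^10(1−p)^2, so the posterior is Beta(11+10, 6.2+2) = Beta(21, 8.2).
For Beta(a, b) with a, b > 1 the mode is (a−1)/(a+b−2) = 20/27.2 ≈ 0.735.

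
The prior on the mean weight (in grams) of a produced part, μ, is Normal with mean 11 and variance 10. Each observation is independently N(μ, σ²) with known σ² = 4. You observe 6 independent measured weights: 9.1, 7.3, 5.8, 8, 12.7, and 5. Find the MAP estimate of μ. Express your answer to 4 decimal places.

μ̂_MAP = 8.1719

n = 6; x̄ = (9.1 + 7.3 + 5.8 + 8 + 12.7 + 5)/6 = 47.9/6 = 479/60 ≈ 7.9833.
For a Normal prior and Normal likelihood with known variance, the posterior is Normal; its mode equals its mean, the precision-weighted average.
Prior precision 1/σ₀² = 1/10 = 0.1; data precision n/σ² = 6/4 = 1.5.
μ̂ = (0.1·11 + 1.5·(479/60)) / (0.1 + 1.5) = 13.075/1.6 = 8.171875 ≈ 8.1719.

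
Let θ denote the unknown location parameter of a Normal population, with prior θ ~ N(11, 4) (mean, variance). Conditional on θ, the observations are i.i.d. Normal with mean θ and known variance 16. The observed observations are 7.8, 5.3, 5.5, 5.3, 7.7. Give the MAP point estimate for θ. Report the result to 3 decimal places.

θ̂_MAP = 8.400

n = 5; x̄ = (7.8 + 5.3 + 5.5 + 5.3 + 7.7)/5 = 31.6/5 = 6.32.
For a Normal prior and Normal likelihood with known variance, the posterior is Normal; its mode equals its mean, the precision-weighted average.
Prior precision 1/σ₀² = 1/4 = 0.25; data precision n/σ² = 5/16 = 0.3125.
θ̂ = (0.25·11 + 0.3125·6.32) / (0.25 + 0.3125) = 4.725/0.5625 = 8.400.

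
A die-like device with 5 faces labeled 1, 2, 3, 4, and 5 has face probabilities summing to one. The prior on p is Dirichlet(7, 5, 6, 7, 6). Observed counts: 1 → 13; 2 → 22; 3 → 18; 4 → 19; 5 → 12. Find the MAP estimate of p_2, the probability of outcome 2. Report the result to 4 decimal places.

The posterior is Dirichlet(αᵢ + nᵢ) = Dirichlet(20, 27, 24, 26, 18).
For a Dirichlet(a₁,…,a_K) with all aᵢ > 1, the mode has j-th component (aⱼ − 1)/(Σaᵢ − K).
Here Σaᵢ = 115 and K = 5, so p_2 = (27 − 1)/(115 − 5) = 26/110 ≈ 0.2364.

MAP estimate: 0.2364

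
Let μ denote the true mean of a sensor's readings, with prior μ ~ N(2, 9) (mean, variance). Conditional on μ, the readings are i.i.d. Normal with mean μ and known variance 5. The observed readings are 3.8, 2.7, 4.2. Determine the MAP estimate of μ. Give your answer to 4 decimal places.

μ̂_MAP = 3.3219

n = 3; x̄ = (3.8 + 2.7 + 4.2)/3 = 10.7/3 = 107/30 ≈ 3.5667.
For a Normal prior and Normal likelihood with known variance, the posterior is Normal; its mode equals its mean, the precision-weighted average.
Prior precision 1/σ₀² = 1/9; data precision n/σ² = 3/5 = 0.6.
μ̂ = ((1/9)·2 + 0.6·(107/30)) / (1/9 + 0.6) = (1063/450)/(32/45) = 3.321875 ≈ 3.3219.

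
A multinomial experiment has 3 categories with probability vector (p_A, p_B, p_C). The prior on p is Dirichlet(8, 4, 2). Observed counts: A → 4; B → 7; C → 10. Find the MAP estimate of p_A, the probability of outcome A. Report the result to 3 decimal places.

The posterior is Dirichlet(αᵢ + nᵢ) = Dirichlet(12, 11, 12).
For a Dirichlet(a₁,…,a_K) with all aᵢ > 1, the mode has j-th component (aⱼ − 1)/(Σaᵢ − K).
Here Σaᵢ = 35 and K = 3, so p_A = (12 − 1)/(35 − 3) = 11/32 ≈ 0.344.

MAP estimate of p_A = 0.344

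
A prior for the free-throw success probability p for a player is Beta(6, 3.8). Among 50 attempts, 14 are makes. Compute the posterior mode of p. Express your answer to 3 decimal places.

p̂_MAP = 0.329

Prior: Beta(6, 3.8).
Data: 14 successes in 50 trials. The binomial likelihood contributes p^14(1−p)^36, so the posterior is Beta(6+14, 3.8+36) = Beta(20, 39.8).
For Beta(a, b) with a, b > 1 the mode is (a−1)/(a+b−2) = 19/57.8 ≈ 0.329.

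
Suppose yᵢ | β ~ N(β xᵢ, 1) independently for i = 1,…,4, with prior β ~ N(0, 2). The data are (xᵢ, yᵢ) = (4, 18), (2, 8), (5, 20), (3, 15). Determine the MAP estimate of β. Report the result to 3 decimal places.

β̂_MAP = 4.275

log p(β | y) = −Σ(yᵢ − βxᵢ)²/(2·1) − β²/(2·2) + const.
Setting the derivative to zero: Σxᵢ(yᵢ − βxᵢ)/1 − β/2 = 0, so β = Σxᵢyᵢ / (Σxᵢ² + σ²/τ²).
Σxᵢyᵢ = 4·18 + 2·8 + 5·20 + 3·15 = 233; Σxᵢ² = 54; σ²/τ² = 0.5.
β̂_MAP = 233 / (54 + 0.5) = 233/54.5 ≈ 4.275.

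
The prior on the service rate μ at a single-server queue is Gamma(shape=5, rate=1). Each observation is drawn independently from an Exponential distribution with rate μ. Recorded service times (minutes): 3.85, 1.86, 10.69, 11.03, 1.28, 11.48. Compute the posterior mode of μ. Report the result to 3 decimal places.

μ̂_MAP = 0.243

The Exponential(rate=μ) likelihood is ∝ μ^n e^(−μΣtᵢ). Here n = 6 and Σtᵢ = 3.85 + 1.86 + 10.69 + 11.03 + 1.28 + 11.48 = 40.19.
Posterior ∝ μ^4e^(−1μ) · μ^6e^(−40.19μ) = μ^10e^(−41.19μ), i.e. Gamma(11, 41.19).
Mode = (a−1)/b = 10/41.19 ≈ 0.243.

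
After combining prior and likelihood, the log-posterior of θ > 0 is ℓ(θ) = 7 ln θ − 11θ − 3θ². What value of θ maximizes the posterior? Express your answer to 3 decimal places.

ℓ'(θ) = 7/θ − 11 − 6θ. Setting this to zero and multiplying by θ: 6θ² + 11θ − 7 = 0.
θ = (−11 + √(11² + 4·6·7)) / (2·6) = (−11 + √289) / 12 = (−11 + 17)/12 = 1/2.
ℓ''(θ) = −7/θ² − 6 < 0, confirming a maximum.

θ̂_MAP = 0.500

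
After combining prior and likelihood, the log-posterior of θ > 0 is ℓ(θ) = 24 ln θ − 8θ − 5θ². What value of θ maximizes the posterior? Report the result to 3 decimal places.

θ̂_MAP = 1.200

ℓ'(θ) = 24/θ − 8 − 10θ. Setting this to zero and multiplying by θ: 10θ² + 8θ − 24 = 0.
θ = (−8 + √(8² + 4·10·24)) / (2·10) = (−8 + √1024) / 20 = (−8 + 32)/20 = 6/5.
ℓ''(θ) = −24/θ² − 10 < 0, confirming a maximum.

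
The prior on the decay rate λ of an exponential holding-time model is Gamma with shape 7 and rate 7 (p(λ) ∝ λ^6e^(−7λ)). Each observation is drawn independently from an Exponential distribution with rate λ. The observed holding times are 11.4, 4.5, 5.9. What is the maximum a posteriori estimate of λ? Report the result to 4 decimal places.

λ̂_MAP = 0.3125

The Exponential(rate=λ) likelihood is ∝ λ^n e^(−λΣtᵢ). Here n = 3 and Σtᵢ = 11.4 + 4.5 + 5.9 = 21.8.
Posterior ∝ λ^6e^(−7λ) · λ^3e^(−21.8λ) = λ^9e^(−28.8λ), i.e. Gamma(10, 28.8).
Mode = (a−1)/b = 9/28.8 ≈ 0.3125.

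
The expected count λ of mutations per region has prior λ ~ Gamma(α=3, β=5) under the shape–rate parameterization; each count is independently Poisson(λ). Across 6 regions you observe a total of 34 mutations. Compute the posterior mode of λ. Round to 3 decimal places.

Σxᵢ = 34, n = 6.
Posterior ∝ λ^2e^(−5λ) · λ^34e^(−6λ) = λ^36e^(−11λ), i.e. Gamma(shape=37, rate=11).
The mode of a Gamma(a, b) with a ≥ 1 (shape–rate) is (a−1)/b = 36/11 ≈ 3.273.

λ̂_MAP = 3.273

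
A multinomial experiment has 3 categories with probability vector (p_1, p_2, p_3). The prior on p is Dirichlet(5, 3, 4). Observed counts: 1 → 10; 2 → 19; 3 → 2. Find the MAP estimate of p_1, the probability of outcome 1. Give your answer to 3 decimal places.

MAP estimate: 0.350

The posterior is Dirichlet(αᵢ + nᵢ) = Dirichlet(15, 22, 6).
For a Dirichlet(a₁,…,a_K) with all aᵢ > 1, the mode has j-th component (aⱼ − 1)/(Σaᵢ − K).
Here Σaᵢ = 43 and K = 3, so p_1 = (15 − 1)/(43 − 3) = 14/40 ≈ 0.350.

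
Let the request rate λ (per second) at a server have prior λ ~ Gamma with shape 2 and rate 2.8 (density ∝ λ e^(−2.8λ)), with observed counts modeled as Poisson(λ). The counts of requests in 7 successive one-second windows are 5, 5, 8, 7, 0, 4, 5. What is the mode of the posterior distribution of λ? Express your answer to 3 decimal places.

λ̂_MAP = 3.571

Σxᵢ = 5+5+8+7+0+4+5 = 34, with n = 7.
Posterior ∝ λe^(−2.8λ) · λ^34e^(−7λ) = λ^35e^(−9.8λ), i.e. Gamma(shape=36, rate=9.8).
The mode of a Gamma(a, b) with a ≥ 1 (shape–rate) is (a−1)/b = 35/9.8 ≈ 3.571.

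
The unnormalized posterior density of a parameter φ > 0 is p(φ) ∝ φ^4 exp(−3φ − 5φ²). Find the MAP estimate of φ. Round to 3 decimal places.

ℓ'(φ) = 4/φ − 3 − 10φ. Setting this to zero and multiplying by φ: 10φ² + 3φ − 4 = 0.
φ = (−3 + √(3² + 4·10·4)) / (2·10) = (−3 + √169) / 20 = (−3 + 13)/20 = 1/2.
ℓ''(φ) = −4/φ² − 10 < 0, confirming a maximum.

φ̂_MAP = 0.500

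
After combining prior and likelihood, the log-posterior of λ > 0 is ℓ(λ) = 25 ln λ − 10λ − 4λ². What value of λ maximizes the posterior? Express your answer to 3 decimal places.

ℓ'(λ) = 25/λ − 10 − 8λ. Setting this to zero and multiplying by λ: 8λ² + 10λ − 25 = 0.
λ = (−10 + √(10² + 4·8·25)) / (2·8) = (−10 + √900) / 16 = (−10 + 30)/16 = 5/4.
ℓ''(λ) = −25/λ² − 8 < 0, confirming a maximum.

λ̂_MAP = 1.250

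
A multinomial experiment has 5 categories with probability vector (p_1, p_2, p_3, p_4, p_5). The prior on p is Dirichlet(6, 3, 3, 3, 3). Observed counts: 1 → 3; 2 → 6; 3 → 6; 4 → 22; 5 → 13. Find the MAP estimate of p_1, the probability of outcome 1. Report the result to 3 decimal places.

MAP estimate: 0.127

The posterior is Dirichlet(αᵢ + nᵢ) = Dirichlet(9, 9, 9, 25, 16).
For a Dirichlet(a₁,…,a_K) with all aᵢ > 1, the mode has j-th component (aⱼ − 1)/(Σaᵢ − K).
Here Σaᵢ = 68 and K = 5, so p_1 = (9 − 1)/(68 − 5) = 8/63 ≈ 0.127.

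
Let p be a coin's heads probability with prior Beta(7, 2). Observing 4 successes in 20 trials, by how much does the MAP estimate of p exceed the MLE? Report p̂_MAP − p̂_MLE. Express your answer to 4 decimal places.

Posterior is Beta(11, 18); MAP = (11−1)/(29−2) = 10/27 ≈ 0.37037.
MLE ignores the prior: p̂_MLE = k/n = 4/20 ≈ 0.20000.
Difference = 10/27 − 4/20 = 23/135 ≈ 0.1704.

MAP − MLE = 0.1704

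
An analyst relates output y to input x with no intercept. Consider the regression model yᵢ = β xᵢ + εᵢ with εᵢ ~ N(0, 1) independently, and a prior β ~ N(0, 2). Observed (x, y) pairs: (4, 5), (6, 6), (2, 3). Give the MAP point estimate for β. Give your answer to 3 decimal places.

log p(β | y) = −Σ(yᵢ − βxᵢ)²/(2·1) − β²/(2·2) + const.
Setting the derivative to zero: Σxᵢ(yᵢ − βxᵢ)/1 − β/2 = 0, so β = Σxᵢyᵢ / (Σxᵢ² + σ²/τ²).
Σxᵢyᵢ = 4·5 + 6·6 + 2·3 = 62; Σxᵢ² = 56; σ²/τ² = 0.5.
β̂_MAP = 62 / (56 + 0.5) = 62/56.5 ≈ 1.097.

β̂_MAP = 1.097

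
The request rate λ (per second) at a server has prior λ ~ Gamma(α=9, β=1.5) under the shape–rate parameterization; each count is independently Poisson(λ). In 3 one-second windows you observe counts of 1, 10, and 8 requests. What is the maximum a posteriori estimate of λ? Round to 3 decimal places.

λ̂_MAP = 6.000

Σxᵢ = 1+10+8 = 19, with n = 3.
Posterior ∝ λ^8e^(−1.5λ) · λ^19e^(−3λ) = λ^27e^(−4.5λ), i.e. Gamma(shape=28, rate=4.5).
The mode of a Gamma(a, b) with a ≥ 1 (shape–rate) is (a−1)/b = 27/4.5 ≈ 6.000.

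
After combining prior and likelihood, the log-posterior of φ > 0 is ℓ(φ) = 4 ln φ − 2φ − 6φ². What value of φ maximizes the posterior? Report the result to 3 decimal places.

φ̂_MAP = 0.500

ℓ'(φ) = 4/φ − 2 − 12φ. Setting this to zero and multiplying by φ: 12φ² + 2φ − 4 = 0.
φ = (−2 + √(2² + 4·12·4)) / (2·12) = (−2 + √196) / 24 = (−2 + 14)/24 = 1/2.
ℓ''(φ) = −4/φ² − 12 < 0, confirming a maximum.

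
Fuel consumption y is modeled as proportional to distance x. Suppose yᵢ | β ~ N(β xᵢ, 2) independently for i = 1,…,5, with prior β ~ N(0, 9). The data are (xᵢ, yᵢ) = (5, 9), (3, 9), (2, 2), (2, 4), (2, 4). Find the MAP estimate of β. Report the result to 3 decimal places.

log p(β | y) = −Σ(yᵢ − βxᵢ)²/(2·2) − β²/(2·9) + const.
Setting the derivative to zero: Σxᵢ(yᵢ − βxᵢ)/2 − β/9 = 0, so β = Σxᵢyᵢ / (Σxᵢ² + σ²/τ²).
Σxᵢyᵢ = 5·9 + 3·9 + 2·2 + 2·4 + 2·4 = 92; Σxᵢ² = 46; σ²/τ² = 2/9.
β̂_MAP = 92 / (46 + 2/9) = 92/(416/9) = 207/104 ≈ 1.990.

β̂_MAP = 1.990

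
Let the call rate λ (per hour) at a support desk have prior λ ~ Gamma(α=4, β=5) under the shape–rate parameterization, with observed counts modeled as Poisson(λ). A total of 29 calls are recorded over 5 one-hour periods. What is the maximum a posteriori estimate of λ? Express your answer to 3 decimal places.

Σxᵢ = 29, n = 5.
Posterior ∝ λ^3e^(−5λ) · λ^29e^(−5λ) = λ^32e^(−10λ), i.e. Gamma(shape=33, rate=10).
The mode of a Gamma(a, b) with a ≥ 1 (shape–rate) is (a−1)/b = 32/10 ≈ 3.200.

λ̂_MAP = 3.200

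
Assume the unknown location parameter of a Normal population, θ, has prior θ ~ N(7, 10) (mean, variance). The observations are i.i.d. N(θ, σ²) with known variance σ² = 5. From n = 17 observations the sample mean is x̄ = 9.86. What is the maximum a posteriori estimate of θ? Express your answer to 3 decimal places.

n = 17, x̄ = 9.86.
For a Normal prior and Normal likelihood with known variance, the posterior is Normal; its mode equals its mean, the precision-weighted average.
Prior precision 1/σ₀² = 1/10 = 0.1; data precision n/σ² = 17/5 = 3.4.
θ̂ = (0.1·7 + 3.4·9.86) / (0.1 + 3.4) = 34.224/3.5 = 8556/875 ≈ 9.778.

θ̂_MAP = 9.778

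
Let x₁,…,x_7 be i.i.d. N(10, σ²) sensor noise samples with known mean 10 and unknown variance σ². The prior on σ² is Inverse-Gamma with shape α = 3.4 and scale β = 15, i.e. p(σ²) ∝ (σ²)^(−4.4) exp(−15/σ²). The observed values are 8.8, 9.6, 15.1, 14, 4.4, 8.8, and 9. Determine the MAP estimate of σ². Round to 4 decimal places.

σ̂²_MAP = 6.7981

Sum of squared deviations about the known mean: SS = (8.8−10)² + (9.6−10)² + (15.1−10)² + (14−10)² + (4.4−10)² + (8.8−10)² + (9−10)² = 77.41.
The Normal likelihood contributes (σ²)^(−n/2) exp(−SS/(2σ²)), so the posterior is Inverse-Gamma(α + n/2, β + SS/2) = Inverse-Gamma(6.9, 53.705).
The mode of Inverse-Gamma(a, b) is b/(a+1) = 53.705/7.9 ≈ 6.7981.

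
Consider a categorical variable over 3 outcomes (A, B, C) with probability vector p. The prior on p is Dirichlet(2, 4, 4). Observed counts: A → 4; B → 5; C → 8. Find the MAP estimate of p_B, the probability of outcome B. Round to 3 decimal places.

The posterior is Dirichlet(αᵢ + nᵢ) = Dirichlet(6, 9, 12).
For a Dirichlet(a₁,…,a_K) with all aᵢ > 1, the mode has j-th component (aⱼ − 1)/(Σaᵢ − K).
Here Σaᵢ = 27 and K = 3, so p_B = (9 − 1)/(27 − 3) = 8/24 ≈ 0.333.

MAP estimate of p_B = 0.333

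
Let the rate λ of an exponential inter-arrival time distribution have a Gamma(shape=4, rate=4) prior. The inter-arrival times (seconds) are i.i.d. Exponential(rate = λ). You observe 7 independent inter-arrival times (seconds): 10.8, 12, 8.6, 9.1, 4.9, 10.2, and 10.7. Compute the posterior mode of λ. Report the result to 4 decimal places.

λ̂_MAP = 0.1422

The Exponential(rate=λ) likelihood is ∝ λ^n e^(−λΣtᵢ). Here n = 7 and Σtᵢ = 10.8 + 12 + 8.6 + 9.1 + 4.9 + 10.2 + 10.7 = 66.3.
Posterior ∝ λ^3e^(−4λ) · λ^7e^(−66.3λ) = λ^10e^(−70.3λ), i.e. Gamma(11, 70.3).
Mode = (a−1)/b = 10/70.3 ≈ 0.1422.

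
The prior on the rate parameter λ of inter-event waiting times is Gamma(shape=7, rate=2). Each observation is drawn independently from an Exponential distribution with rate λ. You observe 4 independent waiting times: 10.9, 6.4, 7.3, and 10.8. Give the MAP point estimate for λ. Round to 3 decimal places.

The Exponential(rate=λ) likelihood is ∝ λ^n e^(−λΣtᵢ). Here n = 4 and Σtᵢ = 10.9 + 6.4 + 7.3 + 10.8 = 35.4.
Posterior ∝ λ^6e^(−2λ) · λ^4e^(−35.4λ) = λ^10e^(−37.4λ), i.e. Gamma(11, 37.4).
Mode = (a−1)/b = 10/37.4 ≈ 0.267.

λ̂_MAP = 0.267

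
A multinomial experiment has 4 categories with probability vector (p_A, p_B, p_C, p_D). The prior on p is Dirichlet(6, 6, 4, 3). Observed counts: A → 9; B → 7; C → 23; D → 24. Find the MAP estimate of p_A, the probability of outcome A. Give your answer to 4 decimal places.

The posterior is Dirichlet(αᵢ + nᵢ) = Dirichlet(15, 13, 27, 27).
For a Dirichlet(a₁,…,a_K) with all aᵢ > 1, the mode has j-th component (aⱼ − 1)/(Σaᵢ − K).
Here Σaᵢ = 82 and K = 4, so p_A = (15 − 1)/(82 − 4) = 14/78 ≈ 0.1795.

MAP estimate of p_A = 0.1795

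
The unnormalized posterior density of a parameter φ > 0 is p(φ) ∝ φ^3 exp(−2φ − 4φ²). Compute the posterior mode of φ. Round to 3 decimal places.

ℓ'(φ) = 3/φ − 2 − 8φ. Setting this to zero and multiplying by φ: 8φ² + 2φ − 3 = 0.
φ = (−2 + √(2² + 4·8·3)) / (2·8) = (−2 + √100) / 16 = (−2 + 10)/16 = 1/2.
ℓ''(φ) = −3/φ² − 8 < 0, confirming a maximum.

φ̂_MAP = 0.500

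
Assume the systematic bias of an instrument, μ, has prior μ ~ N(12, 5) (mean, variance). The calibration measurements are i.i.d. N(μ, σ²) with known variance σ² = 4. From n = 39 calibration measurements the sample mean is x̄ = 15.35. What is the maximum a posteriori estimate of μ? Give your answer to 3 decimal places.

n = 39, x̄ = 15.35.
For a Normal prior and Normal likelihood with known variance, the posterior is Normal; its mode equals its mean, the precision-weighted average.
Prior precision 1/σ₀² = 1/5 = 0.2; data precision n/σ² = 39/4 = 9.75.
μ̂ = (0.2·12 + 9.75·15.35) / (0.2 + 9.75) = 152.0625/9.95 = 12165/796 ≈ 15.283.

μ̂_MAP = 15.283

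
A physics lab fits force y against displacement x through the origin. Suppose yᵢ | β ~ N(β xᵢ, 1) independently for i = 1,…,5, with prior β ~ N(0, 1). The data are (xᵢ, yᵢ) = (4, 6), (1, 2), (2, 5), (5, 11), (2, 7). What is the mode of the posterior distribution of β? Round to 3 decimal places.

β̂_MAP = 2.059

log p(β | y) = −Σ(yᵢ − βxᵢ)²/(2·1) − β²/(2·1) + const.
Setting the derivative to zero: Σxᵢ(yᵢ − βxᵢ)/1 − β/1 = 0, so β = Σxᵢyᵢ / (Σxᵢ² + σ²/τ²).
Σxᵢyᵢ = 4·6 + 1·2 + 2·5 + 5·11 + 2·7 = 105; Σxᵢ² = 50; σ²/τ² = 1.
β̂_MAP = 105 / (50 + 1) = 105/51 ≈ 2.059.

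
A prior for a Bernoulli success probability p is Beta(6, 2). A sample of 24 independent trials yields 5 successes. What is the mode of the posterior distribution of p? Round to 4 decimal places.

Prior: Beta(6, 2).
Data: 5 successes in 24 trials. The binomial likelihood contributes p^5(1−p)^19, so the posterior is Beta(6+5, 2+19) = Beta(11, 21).
For Beta(a, b) with a, b > 1 the mode is (a−1)/(a+b−2) = 10/30 ≈ 0.3333.

p̂_MAP = 0.3333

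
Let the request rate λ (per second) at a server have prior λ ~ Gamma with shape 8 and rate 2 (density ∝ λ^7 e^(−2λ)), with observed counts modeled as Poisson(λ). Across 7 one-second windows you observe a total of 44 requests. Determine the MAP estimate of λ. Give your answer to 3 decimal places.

Σxᵢ = 44, n = 7.
Posterior ∝ λ^7e^(−2λ) · λ^44e^(−7λ) = λ^51e^(−9λ), i.e. Gamma(shape=52, rate=9).
The mode of a Gamma(a, b) with a ≥ 1 (shape–rate) is (a−1)/b = 51/9 ≈ 5.667.

λ̂_MAP = 5.667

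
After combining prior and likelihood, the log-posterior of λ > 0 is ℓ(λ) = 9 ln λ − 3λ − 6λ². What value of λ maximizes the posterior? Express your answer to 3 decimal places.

ℓ'(λ) = 9/λ − 3 − 12λ. Setting this to zero and multiplying by λ: 12λ² + 3λ − 9 = 0.
λ = (−3 + √(3² + 4·12·9)) / (2·12) = (−3 + √441) / 24 = (−3 + 21)/24 = 3/4.
ℓ''(λ) = −9/λ² − 12 < 0, confirming a maximum.

λ̂_MAP = 0.750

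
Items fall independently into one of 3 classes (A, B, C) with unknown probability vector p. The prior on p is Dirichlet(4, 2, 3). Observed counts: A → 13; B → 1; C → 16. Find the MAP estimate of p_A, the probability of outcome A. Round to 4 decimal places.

The posterior is Dirichlet(αᵢ + nᵢ) = Dirichlet(17, 3, 19).
For a Dirichlet(a₁,…,a_K) with all aᵢ > 1, the mode has j-th component (aⱼ − 1)/(Σaᵢ − K).
Here Σaᵢ = 39 and K = 3, so p_A = (17 − 1)/(39 − 3) = 16/36 ≈ 0.4444.

MAP estimate of p_A = 0.4444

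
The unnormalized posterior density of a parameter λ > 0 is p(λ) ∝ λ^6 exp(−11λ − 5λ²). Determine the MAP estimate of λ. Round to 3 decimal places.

λ̂_MAP = 0.400

ℓ'(λ) = 6/λ − 11 − 10λ. Setting this to zero and multiplying by λ: 10λ² + 11λ − 6 = 0.
λ = (−11 + √(11² + 4·10·6)) / (2·10) = (−11 + √361) / 20 = (−11 + 19)/20 = 2/5.
ℓ''(λ) = −6/λ² − 10 < 0, confirming a maximum.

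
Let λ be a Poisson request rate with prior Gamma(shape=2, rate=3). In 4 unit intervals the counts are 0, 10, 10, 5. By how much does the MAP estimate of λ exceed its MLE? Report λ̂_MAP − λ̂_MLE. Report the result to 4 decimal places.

Σxᵢ = 25. Posterior is Gamma(27, 7); MAP = (27−1)/7 = 26/7 ≈ 3.71429.
MLE = x̄ = 25/4 ≈ 6.25000.
Difference = 26/7 − 25/4 = -71/28 ≈ -2.5357.

MAP − MLE = -2.5357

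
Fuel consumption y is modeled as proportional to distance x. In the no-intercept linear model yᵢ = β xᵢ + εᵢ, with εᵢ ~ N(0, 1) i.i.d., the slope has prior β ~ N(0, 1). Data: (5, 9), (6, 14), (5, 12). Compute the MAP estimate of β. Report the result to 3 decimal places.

log p(β | y) = −Σ(yᵢ − βxᵢ)²/(2·1) − β²/(2·1) + const.
Setting the derivative to zero: Σxᵢ(yᵢ − βxᵢ)/1 − β/1 = 0, so β = Σxᵢyᵢ / (Σxᵢ² + σ²/τ²).
Σxᵢyᵢ = 5·9 + 6·14 + 5·12 = 189; Σxᵢ² = 86; σ²/τ² = 1.
β̂_MAP = 189 / (86 + 1) = 189/87 ≈ 2.172.

β̂_MAP = 2.172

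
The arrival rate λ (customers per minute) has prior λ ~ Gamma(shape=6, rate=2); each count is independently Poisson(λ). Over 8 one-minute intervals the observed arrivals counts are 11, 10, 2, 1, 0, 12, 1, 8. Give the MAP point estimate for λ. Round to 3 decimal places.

λ̂_MAP = 5.000

Σxᵢ = 11+10+2+1+0+12+1+8 = 45, with n = 8.
Posterior ∝ λ^5e^(−2λ) · λ^45e^(−8λ) = λ^50e^(−10λ), i.e. Gamma(shape=51, rate=10).
The mode of a Gamma(a, b) with a ≥ 1 (shape–rate) is (a−1)/b = 50/10 ≈ 5.000.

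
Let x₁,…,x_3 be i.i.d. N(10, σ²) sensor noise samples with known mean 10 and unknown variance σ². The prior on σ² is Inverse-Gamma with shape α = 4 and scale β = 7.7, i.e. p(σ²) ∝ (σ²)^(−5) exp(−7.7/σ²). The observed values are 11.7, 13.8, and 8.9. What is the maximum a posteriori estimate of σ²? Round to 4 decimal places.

Sum of squared deviations about the known mean: SS = (11.7−10)² + (13.8−10)² + (8.9−10)² = 18.54.
The Normal likelihood contributes (σ²)^(−n/2) exp(−SS/(2σ²)), so the posterior is Inverse-Gamma(α + n/2, β + SS/2) = Inverse-Gamma(5.5, 16.97).
The mode of Inverse-Gamma(a, b) is b/(a+1) = 16.97/6.5 ≈ 2.6108.

σ̂²_MAP = 2.6108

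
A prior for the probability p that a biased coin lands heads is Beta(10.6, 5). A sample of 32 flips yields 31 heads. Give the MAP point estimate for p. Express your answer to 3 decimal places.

Prior: Beta(10.6, 5).
Data: 31 successes in 32 trials. The binomial likelihood contributes p^31(1−p)^1, so the posterior is Beta(10.6+31, 5+1) = Beta(41.6, 6).
For Beta(a, b) with a, b > 1 the mode is (a−1)/(a+b−2) = 40.6/45.6 ≈ 0.890.

p̂_MAP = 0.890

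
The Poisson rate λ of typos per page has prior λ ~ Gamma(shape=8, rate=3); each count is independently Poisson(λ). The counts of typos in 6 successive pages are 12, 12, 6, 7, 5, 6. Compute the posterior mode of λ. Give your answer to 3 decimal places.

Σxᵢ = 12+12+6+7+5+6 = 48, with n = 6.
Posterior ∝ λ^7e^(−3λ) · λ^48e^(−6λ) = λ^55e^(−9λ), i.e. Gamma(shape=56, rate=9).
The mode of a Gamma(a, b) with a ≥ 1 (shape–rate) is (a−1)/b = 55/9 ≈ 6.111.

λ̂_MAP = 6.111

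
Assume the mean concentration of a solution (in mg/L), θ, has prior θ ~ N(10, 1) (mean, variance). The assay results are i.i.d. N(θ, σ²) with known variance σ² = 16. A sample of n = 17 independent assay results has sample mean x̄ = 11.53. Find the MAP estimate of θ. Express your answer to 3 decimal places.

θ̂_MAP = 10.788

n = 17, x̄ = 11.53.
For a Normal prior and Normal likelihood with known variance, the posterior is Normal; its mode equals its mean, the precision-weighted average.
Prior precision 1/σ₀² = 1/1 = 1; data precision n/σ² = 17/16 = 1.0625.
θ̂ = (1·10 + 1.0625·11.53) / (1 + 1.0625) = 22.250625/2.0625 = 11867/1100 ≈ 10.788.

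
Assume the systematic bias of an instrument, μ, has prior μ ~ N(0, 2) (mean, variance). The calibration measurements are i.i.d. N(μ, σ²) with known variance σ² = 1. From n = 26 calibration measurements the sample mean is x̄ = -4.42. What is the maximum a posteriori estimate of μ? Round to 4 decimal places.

n = 26, x̄ = -4.42.
For a Normal prior and Normal likelihood with known variance, the posterior is Normal; its mode equals its mean, the precision-weighted average.
Prior precision 1/σ₀² = 1/2 = 0.5; data precision n/σ² = 26/1 = 26.
μ̂ = (0.5·0 + 26·(-4.42)) / (0.5 + 26) = (-114.92)/26.5 = -5746/1325 ≈ -4.3366.

μ̂_MAP = -4.3366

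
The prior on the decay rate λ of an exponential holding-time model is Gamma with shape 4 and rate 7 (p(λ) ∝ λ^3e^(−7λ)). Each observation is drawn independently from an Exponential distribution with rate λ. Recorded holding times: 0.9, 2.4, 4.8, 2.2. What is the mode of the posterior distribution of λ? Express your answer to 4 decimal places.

The Exponential(rate=λ) likelihood is ∝ λ^n e^(−λΣtᵢ). Here n = 4 and Σtᵢ = 0.9 + 2.4 + 4.8 + 2.2 = 10.3.
Posterior ∝ λ^3e^(−7λ) · λ^4e^(−10.3λ) = λ^7e^(−17.3λ), i.e. Gamma(8, 17.3).
Mode = (a−1)/b = 7/17.3 ≈ 0.4046.

λ̂_MAP = 0.4046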